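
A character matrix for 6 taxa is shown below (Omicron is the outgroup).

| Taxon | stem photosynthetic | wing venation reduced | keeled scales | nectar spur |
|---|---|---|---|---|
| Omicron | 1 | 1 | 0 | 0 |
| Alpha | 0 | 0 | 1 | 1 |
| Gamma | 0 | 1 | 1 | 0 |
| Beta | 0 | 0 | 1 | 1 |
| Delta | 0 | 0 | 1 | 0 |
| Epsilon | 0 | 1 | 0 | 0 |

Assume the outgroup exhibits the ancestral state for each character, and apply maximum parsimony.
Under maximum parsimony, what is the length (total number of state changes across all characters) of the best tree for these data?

4

Character polarity is set by the outgroup: the derived state is whichever differs from the outgroup's state, so for stem photosynthetic, wing venation reduced the derived state is '0', and for the remaining characters it is '1'.
All ingroup taxa share the derived state '0' for stem photosynthetic; it defines the ingroup but does not resolve relationships within it.
wing venation reduced (derived state '0') is shared by Alpha, Beta, and Delta — a synapomorphy uniting that clade.
keeled scales (derived state '1') is shared by Alpha, Beta, Delta, and Gamma — a synapomorphy uniting that clade.
Only Alpha and Beta show the derived state '1' for nectar spur, supporting them as a clade.
Most parsimonious ingroup topology: ((((Alpha,Beta),Delta),Gamma),Epsilon).
Changes per character on this tree: stem photosynthetic: 1; wing venation reduced: 1; keeled scales: 1; nectar spur: 1.
Total = 4.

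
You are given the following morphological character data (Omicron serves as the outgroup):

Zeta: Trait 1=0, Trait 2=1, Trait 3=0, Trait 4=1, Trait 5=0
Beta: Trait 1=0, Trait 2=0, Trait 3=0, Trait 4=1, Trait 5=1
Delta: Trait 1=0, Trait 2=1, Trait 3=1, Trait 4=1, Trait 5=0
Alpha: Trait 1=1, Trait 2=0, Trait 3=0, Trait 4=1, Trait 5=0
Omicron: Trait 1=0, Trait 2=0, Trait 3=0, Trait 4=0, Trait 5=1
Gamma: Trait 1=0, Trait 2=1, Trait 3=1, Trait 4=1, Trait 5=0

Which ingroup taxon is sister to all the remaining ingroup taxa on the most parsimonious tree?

Beta

Character polarity is set by the outgroup: the derived state is whichever differs from the outgroup's state, so for Trait 5 the derived state is '0', and for the remaining characters it is '1'.
Trait 1 (derived state '1') is unique to Alpha (autapomorphy; uninformative for grouping).
Trait 2 (derived state '1') is shared by Delta, Gamma, and Zeta — a synapomorphy uniting that clade.
Trait 3: derived state '1' in Delta and Gamma only — synapomorphy for {Delta, Gamma}.
All ingroup taxa share the derived state '1' for Trait 4; it defines the ingroup but does not resolve relationships within it.
Trait 5 (derived state '0') is shared by Alpha, Delta, Gamma, and Zeta — a synapomorphy uniting that clade.
Most parsimonious ingroup topology: ((((Delta,Gamma),Zeta),Alpha),Beta).
Beta is sister to the clade containing all other ingroup taxa, so it is the earliest-diverging (most basal) ingroup lineage.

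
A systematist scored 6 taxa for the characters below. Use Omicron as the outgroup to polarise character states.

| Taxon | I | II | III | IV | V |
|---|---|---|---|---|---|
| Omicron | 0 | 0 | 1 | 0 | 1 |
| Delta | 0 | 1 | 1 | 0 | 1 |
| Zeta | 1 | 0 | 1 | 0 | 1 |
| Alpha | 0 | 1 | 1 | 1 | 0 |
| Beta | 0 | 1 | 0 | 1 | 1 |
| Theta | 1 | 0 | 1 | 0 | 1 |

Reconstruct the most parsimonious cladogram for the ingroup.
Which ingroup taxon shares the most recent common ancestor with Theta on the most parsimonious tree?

Zeta

Character polarity is set by the outgroup: the derived state is whichever differs from the outgroup's state, so for III, V the derived state is '0', and for the remaining characters it is '1'.
I (derived state '1') is shared by Theta and Zeta — a synapomorphy uniting that clade.
II: derived state '1' in Alpha, Beta, and Delta only — synapomorphy for {Alpha, Beta, Delta}.
III: derived state '0' in Beta only — an autapomorphy, so it tells us nothing about relationships among taxa.
IV: derived state '1' in Alpha and Beta only — synapomorphy for {Alpha, Beta}.
V: derived state '0' in Alpha only — an autapomorphy, so it tells us nothing about relationships among taxa.
Most parsimonious ingroup topology: ((Delta,(Alpha,Beta)),(Zeta,Theta)).
Theta and Zeta form a cherry on this tree, so they are sister taxa.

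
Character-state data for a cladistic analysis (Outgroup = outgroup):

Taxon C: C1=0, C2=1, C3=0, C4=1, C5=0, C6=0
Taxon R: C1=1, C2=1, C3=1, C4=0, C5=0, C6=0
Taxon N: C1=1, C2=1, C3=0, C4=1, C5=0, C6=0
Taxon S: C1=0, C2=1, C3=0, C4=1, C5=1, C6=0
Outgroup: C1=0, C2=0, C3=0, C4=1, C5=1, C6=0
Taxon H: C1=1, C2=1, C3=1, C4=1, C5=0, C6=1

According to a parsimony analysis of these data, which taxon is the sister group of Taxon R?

Taxon H

Character polarity is set by the outgroup: the derived state is whichever differs from the outgroup's state, so for C4, C5 the derived state is '0', and for the remaining characters it is '1'.
C1 (derived state '1') is shared by Taxon H, Taxon N, and Taxon R — a synapomorphy uniting that clade.
C2 (derived state '1') is shared by all ingroup taxa — unites the whole ingroup.
C3: derived state '1' in Taxon H and Taxon R only — synapomorphy for {Taxon H, Taxon R}.
C4: derived state '0' in Taxon R only — an autapomorphy, so it tells us nothing about relationships among taxa.
C5 (derived state '0') is shared by Taxon C, Taxon H, Taxon N, and Taxon R — a synapomorphy uniting that clade.
C6 (derived state '1') is unique to Taxon H (autapomorphy; uninformative for grouping).
Most parsimonious ingroup topology: (((Taxon N,(Taxon R,Taxon H)),Taxon C),Taxon S).
Taxon R and Taxon H form a cherry on this tree, so they are sister taxa.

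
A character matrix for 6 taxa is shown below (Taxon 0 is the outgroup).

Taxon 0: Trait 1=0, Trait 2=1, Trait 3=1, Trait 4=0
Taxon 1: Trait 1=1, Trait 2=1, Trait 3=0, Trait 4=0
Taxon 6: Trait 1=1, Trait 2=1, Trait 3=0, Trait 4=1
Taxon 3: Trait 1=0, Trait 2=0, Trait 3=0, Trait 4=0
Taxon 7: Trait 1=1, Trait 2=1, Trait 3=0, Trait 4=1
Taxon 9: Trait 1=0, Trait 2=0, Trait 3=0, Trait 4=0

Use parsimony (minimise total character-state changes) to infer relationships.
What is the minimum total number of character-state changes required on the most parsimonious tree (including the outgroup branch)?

Character polarity is set by the outgroup: the derived state is whichever differs from the outgroup's state, so for Trait 2, Trait 3 the derived state is '0', and for the remaining characters it is '1'.
Only Taxon 1, Taxon 6, and Taxon 7 show the derived state '1' for Trait 1, supporting them as a clade.
Trait 2 (derived state '0') is shared by Taxon 3 and Taxon 9 — a synapomorphy uniting that clade.
All ingroup taxa share the derived state '0' for Trait 3; it defines the ingroup but does not resolve relationships within it.
Trait 4: derived state '1' in Taxon 6 and Taxon 7 only — synapomorphy for {Taxon 6, Taxon 7}.
Most parsimonious ingroup topology: ((Taxon 1,(Taxon 6,Taxon 7)),(Taxon 3,Taxon 9)).
Changes per character on this tree: Trait 1: 1; Trait 2: 1; Trait 3: 1; Trait 4: 1.
Total = 4.

4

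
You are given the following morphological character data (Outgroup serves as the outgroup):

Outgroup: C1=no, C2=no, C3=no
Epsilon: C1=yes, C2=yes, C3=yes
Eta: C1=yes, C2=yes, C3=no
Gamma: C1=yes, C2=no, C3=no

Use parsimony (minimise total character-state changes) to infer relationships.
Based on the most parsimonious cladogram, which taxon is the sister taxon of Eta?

The outgroup has state 'no' for every character, so 'yes' is the derived state throughout.
All ingroup taxa share the derived state 'yes' for C1; it defines the ingroup but does not resolve relationships within it.
Only Epsilon and Eta show the derived state 'yes' for C2, supporting them as a clade.
C3: derived state 'yes' in Epsilon only — an autapomorphy, so it tells us nothing about relationships among taxa.
Most parsimonious ingroup topology: (Gamma,(Eta,Epsilon)).
Eta and Epsilon form a cherry on this tree, so they are sister taxa.

Epsilon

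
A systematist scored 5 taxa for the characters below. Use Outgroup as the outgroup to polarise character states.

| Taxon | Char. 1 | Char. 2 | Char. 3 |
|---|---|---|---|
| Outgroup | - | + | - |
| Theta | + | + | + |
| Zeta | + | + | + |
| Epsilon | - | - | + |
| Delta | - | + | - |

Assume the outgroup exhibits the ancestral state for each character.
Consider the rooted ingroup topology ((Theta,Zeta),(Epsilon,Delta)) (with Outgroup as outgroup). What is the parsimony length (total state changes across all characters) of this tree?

4

Map each character onto ((Theta,Zeta),(Epsilon,Delta)) (rooted by Outgroup) and count the minimum state changes it requires (Fitch parsimony):
Char. 1: 1; Char. 2: 1; Char. 3: 2.
Total tree length = 4.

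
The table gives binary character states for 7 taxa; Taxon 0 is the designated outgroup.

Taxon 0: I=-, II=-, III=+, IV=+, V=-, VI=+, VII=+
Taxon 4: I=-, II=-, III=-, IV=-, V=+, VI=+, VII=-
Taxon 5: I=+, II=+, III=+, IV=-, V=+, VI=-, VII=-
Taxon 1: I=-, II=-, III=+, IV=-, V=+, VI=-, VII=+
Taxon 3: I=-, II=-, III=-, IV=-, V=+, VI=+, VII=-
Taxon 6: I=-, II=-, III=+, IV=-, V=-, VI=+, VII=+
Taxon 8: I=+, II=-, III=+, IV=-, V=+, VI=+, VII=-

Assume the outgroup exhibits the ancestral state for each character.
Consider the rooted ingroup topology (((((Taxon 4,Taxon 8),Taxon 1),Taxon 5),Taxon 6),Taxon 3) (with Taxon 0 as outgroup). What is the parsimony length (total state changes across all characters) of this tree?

Map each character onto (((((Taxon 4,Taxon 8),Taxon 1),Taxon 5),Taxon 6),Taxon 3) (rooted by Taxon 0) and count the minimum state changes it requires (Fitch parsimony):
I: 2; II: 1; III: 2; IV: 1; V: 2; VI: 2; VII: 3.
Total tree length = 13.

13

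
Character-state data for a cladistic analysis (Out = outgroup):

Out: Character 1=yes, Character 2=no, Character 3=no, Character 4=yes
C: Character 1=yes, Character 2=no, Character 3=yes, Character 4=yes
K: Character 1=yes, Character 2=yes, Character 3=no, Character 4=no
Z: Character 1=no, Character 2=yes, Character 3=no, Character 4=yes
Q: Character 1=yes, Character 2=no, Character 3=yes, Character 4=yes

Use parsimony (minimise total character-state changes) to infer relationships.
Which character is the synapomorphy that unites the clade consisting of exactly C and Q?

Character polarity is set by the outgroup: the derived state is whichever differs from the outgroup's state, so for Character 1, Character 4 the derived state is 'no', and for the remaining characters it is 'yes'.
Character 1: derived state 'no' in Z only — an autapomorphy, so it tells us nothing about relationships among taxa.
Only K and Z show the derived state 'yes' for Character 2, supporting them as a clade.
Only C and Q show the derived state 'yes' for Character 3, supporting them as a clade.
Character 4: derived state 'no' in K only — an autapomorphy, so it tells us nothing about relationships among taxa.
Most parsimonious ingroup topology: ((C,Q),(K,Z)).
The clade {C, Q} is supported by Character 3: its derived state 'yes' occurs in exactly those taxa and in no other taxon (including the outgroup).

Character 3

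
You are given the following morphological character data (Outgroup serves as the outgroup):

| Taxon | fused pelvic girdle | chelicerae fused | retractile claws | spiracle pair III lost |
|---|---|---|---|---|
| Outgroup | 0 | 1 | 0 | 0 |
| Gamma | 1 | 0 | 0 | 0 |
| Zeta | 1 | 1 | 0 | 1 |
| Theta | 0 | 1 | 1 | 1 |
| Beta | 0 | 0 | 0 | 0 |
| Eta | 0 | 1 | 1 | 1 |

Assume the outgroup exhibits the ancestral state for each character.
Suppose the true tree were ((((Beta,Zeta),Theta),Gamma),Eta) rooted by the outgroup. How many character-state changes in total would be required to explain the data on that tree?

Map each character onto ((((Beta,Zeta),Theta),Gamma),Eta) (rooted by Outgroup) and count the minimum state changes it requires (Fitch parsimony):
fused pelvic girdle: 2; chelicerae fused: 2; retractile claws: 2; spiracle pair III lost: 3.
Total tree length = 9.

9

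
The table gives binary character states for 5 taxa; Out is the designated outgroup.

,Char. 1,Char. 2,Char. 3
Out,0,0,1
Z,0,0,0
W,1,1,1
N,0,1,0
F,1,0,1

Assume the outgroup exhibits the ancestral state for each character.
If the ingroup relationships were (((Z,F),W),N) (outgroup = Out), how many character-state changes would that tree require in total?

Map each character onto (((Z,F),W),N) (rooted by Out) and count the minimum state changes it requires (Fitch parsimony):
Char. 1: 2; Char. 2: 2; Char. 3: 2.
Total tree length = 6.

6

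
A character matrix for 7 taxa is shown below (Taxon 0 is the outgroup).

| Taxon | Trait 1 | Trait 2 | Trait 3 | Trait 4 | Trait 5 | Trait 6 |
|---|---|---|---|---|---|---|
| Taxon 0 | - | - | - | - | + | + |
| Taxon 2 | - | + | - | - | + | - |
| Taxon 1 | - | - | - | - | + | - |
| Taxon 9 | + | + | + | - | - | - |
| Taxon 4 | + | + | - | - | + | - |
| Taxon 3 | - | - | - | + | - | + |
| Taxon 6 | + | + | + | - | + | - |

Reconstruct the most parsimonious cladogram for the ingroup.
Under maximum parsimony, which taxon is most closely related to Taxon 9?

Taxon 6

Character polarity is set by the outgroup: the derived state is whichever differs from the outgroup's state, so for Trait 5, Trait 6 the derived state is '-', and for the remaining characters it is '+'.
Trait 1 (derived state '+') is shared by Taxon 4, Taxon 6, and Taxon 9 — a synapomorphy uniting that clade.
Trait 2: derived state '+' in Taxon 2, Taxon 4, Taxon 6, and Taxon 9 only — synapomorphy for {Taxon 2, Taxon 4, Taxon 6, Taxon 9}.
Trait 3 (derived state '+') is shared by Taxon 6 and Taxon 9 — a synapomorphy uniting that clade.
Trait 4: derived state '+' in Taxon 3 only — an autapomorphy, so it tells us nothing about relationships among taxa.
Trait 5 groups Taxon 3 and Taxon 9, which is incompatible with the clades supported by the remaining characters; treating it as convergent (homoplasy) costs fewer steps than any alternative tree.
Only Taxon 1, Taxon 2, Taxon 4, Taxon 6, and Taxon 9 show the derived state '-' for Trait 6, supporting them as a clade.
Most parsimonious ingroup topology: (((Taxon 2,((Taxon 9,Taxon 6),Taxon 4)),Taxon 1),Taxon 3).
Taxon 9 and Taxon 6 form a cherry on this tree, so they are sister taxa.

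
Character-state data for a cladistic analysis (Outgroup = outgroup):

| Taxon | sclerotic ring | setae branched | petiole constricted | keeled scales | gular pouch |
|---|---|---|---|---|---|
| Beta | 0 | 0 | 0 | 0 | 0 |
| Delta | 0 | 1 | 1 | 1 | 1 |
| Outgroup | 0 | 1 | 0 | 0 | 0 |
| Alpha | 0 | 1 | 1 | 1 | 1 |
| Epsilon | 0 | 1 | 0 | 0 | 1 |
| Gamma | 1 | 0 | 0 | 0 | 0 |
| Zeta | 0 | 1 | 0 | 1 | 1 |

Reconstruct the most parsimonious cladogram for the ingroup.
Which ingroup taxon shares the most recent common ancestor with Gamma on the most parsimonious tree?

Beta

Character polarity is set by the outgroup: the derived state is whichever differs from the outgroup's state, so for setae branched the derived state is '0', and for the remaining characters it is '1'.
sclerotic ring: derived state '1' in Gamma only — an autapomorphy, so it tells us nothing about relationships among taxa.
setae branched: derived state '0' in Beta and Gamma only — synapomorphy for {Beta, Gamma}.
petiole constricted: derived state '1' in Alpha and Delta only — synapomorphy for {Alpha, Delta}.
keeled scales: derived state '1' in Alpha, Delta, and Zeta only — synapomorphy for {Alpha, Delta, Zeta}.
gular pouch: derived state '1' in Alpha, Delta, Epsilon, and Zeta only — synapomorphy for {Alpha, Delta, Epsilon, Zeta}.
Most parsimonious ingroup topology: ((((Alpha,Delta),Zeta),Epsilon),(Gamma,Beta)).
Gamma and Beta form a cherry on this tree, so they are sister taxa.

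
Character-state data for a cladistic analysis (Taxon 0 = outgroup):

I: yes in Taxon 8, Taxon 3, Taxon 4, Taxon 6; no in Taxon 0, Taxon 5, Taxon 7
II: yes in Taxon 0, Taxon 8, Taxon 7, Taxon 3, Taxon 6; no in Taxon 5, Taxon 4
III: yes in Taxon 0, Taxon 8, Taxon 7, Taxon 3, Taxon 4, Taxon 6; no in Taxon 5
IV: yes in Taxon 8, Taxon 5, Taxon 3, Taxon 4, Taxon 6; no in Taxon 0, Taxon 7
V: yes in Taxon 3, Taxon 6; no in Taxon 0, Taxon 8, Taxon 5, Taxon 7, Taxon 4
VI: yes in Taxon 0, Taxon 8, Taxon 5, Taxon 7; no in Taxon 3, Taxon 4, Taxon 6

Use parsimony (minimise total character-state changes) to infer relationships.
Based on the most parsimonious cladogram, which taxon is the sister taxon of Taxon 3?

Character polarity is set by the outgroup: the derived state is whichever differs from the outgroup's state, so for II, III, VI the derived state is 'no', and for the remaining characters it is 'yes'.
Only Taxon 3, Taxon 4, Taxon 6, and Taxon 8 show the derived state 'yes' for I, supporting them as a clade.
II (state 'no') occurs in Taxon 4 and Taxon 5 but conflicts with the nesting implied by the other characters — most parsimoniously interpreted as homoplasy.
III (derived state 'no') is unique to Taxon 5 (autapomorphy; uninformative for grouping).
IV: derived state 'yes' in Taxon 3, Taxon 4, Taxon 5, Taxon 6, and Taxon 8 only — synapomorphy for {Taxon 3, Taxon 4, Taxon 5, Taxon 6, Taxon 8}.
Only Taxon 3 and Taxon 6 show the derived state 'yes' for V, supporting them as a clade.
Only Taxon 3, Taxon 4, and Taxon 6 show the derived state 'no' for VI, supporting them as a clade.
Most parsimonious ingroup topology: (((Taxon 8,((Taxon 3,Taxon 6),Taxon 4)),Taxon 5),Taxon 7).
Taxon 3 and Taxon 6 form a cherry on this tree, so they are sister taxa.

Taxon 6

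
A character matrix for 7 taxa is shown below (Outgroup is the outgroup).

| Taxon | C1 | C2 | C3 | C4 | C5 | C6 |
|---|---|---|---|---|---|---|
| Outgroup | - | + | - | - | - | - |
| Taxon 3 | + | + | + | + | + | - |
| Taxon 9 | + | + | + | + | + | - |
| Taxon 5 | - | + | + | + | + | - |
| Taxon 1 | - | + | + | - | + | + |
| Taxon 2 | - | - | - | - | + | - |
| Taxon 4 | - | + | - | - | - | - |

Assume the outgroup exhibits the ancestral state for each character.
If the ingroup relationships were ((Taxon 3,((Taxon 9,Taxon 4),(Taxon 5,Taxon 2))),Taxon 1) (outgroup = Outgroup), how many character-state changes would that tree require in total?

Map each character onto ((Taxon 3,((Taxon 9,Taxon 4),(Taxon 5,Taxon 2))),Taxon 1) (rooted by Outgroup) and count the minimum state changes it requires (Fitch parsimony):
C1: 2; C2: 1; C3: 3; C4: 3; C5: 2; C6: 1.
Total tree length = 12.

12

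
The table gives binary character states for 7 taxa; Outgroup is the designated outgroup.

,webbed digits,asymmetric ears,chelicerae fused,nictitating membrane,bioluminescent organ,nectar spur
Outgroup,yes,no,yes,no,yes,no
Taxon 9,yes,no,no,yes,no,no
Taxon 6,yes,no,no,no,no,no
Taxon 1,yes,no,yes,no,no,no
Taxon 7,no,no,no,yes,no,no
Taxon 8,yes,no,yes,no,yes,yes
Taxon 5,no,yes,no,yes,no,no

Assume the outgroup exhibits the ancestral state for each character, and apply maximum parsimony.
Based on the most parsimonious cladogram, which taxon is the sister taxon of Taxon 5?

Taxon 7

Character polarity is set by the outgroup: the derived state is whichever differs from the outgroup's state, so for webbed digits, chelicerae fused, bioluminescent organ the derived state is 'no', and for the remaining characters it is 'yes'.
webbed digits: derived state 'no' in Taxon 5 and Taxon 7 only — synapomorphy for {Taxon 5, Taxon 7}.
asymmetric ears (derived state 'yes') is unique to Taxon 5 (autapomorphy; uninformative for grouping).
Only Taxon 5, Taxon 6, Taxon 7, and Taxon 9 show the derived state 'no' for chelicerae fused, supporting them as a clade.
Only Taxon 5, Taxon 7, and Taxon 9 show the derived state 'yes' for nictitating membrane, supporting them as a clade.
Only Taxon 1, Taxon 5, Taxon 6, Taxon 7, and Taxon 9 show the derived state 'no' for bioluminescent organ, supporting them as a clade.
nectar spur (derived state 'yes') is unique to Taxon 8 (autapomorphy; uninformative for grouping).
Most parsimonious ingroup topology: (((Taxon 6,(Taxon 9,(Taxon 7,Taxon 5))),Taxon 1),Taxon 8).
Taxon 5 and Taxon 7 form a cherry on this tree, so they are sister taxa.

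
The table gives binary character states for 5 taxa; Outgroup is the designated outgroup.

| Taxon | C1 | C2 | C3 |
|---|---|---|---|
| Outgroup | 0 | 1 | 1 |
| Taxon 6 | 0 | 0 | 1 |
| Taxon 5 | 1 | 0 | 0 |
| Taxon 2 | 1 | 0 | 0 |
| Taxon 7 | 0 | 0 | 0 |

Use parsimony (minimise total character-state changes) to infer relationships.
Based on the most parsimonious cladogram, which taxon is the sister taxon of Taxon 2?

Taxon 5

Character polarity is set by the outgroup: the derived state is whichever differs from the outgroup's state, so for C2, C3 the derived state is '0', and for the remaining characters it is '1'.
C1: derived state '1' in Taxon 2 and Taxon 5 only — synapomorphy for {Taxon 2, Taxon 5}.
C2 (derived state '0') is shared by all ingroup taxa — unites the whole ingroup.
C3 (derived state '0') is shared by Taxon 2, Taxon 5, and Taxon 7 — a synapomorphy uniting that clade.
Most parsimonious ingroup topology: (Taxon 6,((Taxon 5,Taxon 2),Taxon 7)).
Taxon 2 and Taxon 5 form a cherry on this tree, so they are sister taxa.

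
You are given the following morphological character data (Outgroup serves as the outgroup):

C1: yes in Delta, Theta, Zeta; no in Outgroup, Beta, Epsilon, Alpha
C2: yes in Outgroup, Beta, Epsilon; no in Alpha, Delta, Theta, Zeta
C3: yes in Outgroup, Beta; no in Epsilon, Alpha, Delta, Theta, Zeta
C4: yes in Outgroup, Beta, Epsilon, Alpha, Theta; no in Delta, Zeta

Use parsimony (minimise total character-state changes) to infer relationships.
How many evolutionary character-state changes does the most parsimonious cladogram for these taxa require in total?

Character polarity is set by the outgroup: the derived state is whichever differs from the outgroup's state, so for C2, C3, C4 the derived state is 'no', and for the remaining characters it is 'yes'.
C1 (derived state 'yes') is shared by Delta, Theta, and Zeta — a synapomorphy uniting that clade.
Only Alpha, Delta, Theta, and Zeta show the derived state 'no' for C2, supporting them as a clade.
Only Alpha, Delta, Epsilon, Theta, and Zeta show the derived state 'no' for C3, supporting them as a clade.
C4: derived state 'no' in Delta and Zeta only — synapomorphy for {Delta, Zeta}.
Most parsimonious ingroup topology: (Beta,(Epsilon,(Alpha,((Delta,Zeta),Theta)))).
Changes per character on this tree: C1: 1; C2: 1; C3: 1; C4: 1.
Total = 4.

4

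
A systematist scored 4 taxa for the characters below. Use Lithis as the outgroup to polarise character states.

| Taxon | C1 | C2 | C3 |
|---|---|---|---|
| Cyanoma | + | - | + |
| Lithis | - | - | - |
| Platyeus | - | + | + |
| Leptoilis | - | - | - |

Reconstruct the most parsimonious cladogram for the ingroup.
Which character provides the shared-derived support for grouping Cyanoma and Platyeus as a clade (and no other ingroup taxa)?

C3

The outgroup has state '-' for every character, so '+' is the derived state throughout.
C1 (derived state '+') is unique to Cyanoma (autapomorphy; uninformative for grouping).
C2 (derived state '+') is unique to Platyeus (autapomorphy; uninformative for grouping).
C3: derived state '+' in Cyanoma and Platyeus only — synapomorphy for {Cyanoma, Platyeus}.
Most parsimonious ingroup topology: ((Platyeus,Cyanoma),Leptoilis).
The clade {Cyanoma, Platyeus} is supported by C3: its derived state '+' occurs in exactly those taxa and in no other taxon (including the outgroup).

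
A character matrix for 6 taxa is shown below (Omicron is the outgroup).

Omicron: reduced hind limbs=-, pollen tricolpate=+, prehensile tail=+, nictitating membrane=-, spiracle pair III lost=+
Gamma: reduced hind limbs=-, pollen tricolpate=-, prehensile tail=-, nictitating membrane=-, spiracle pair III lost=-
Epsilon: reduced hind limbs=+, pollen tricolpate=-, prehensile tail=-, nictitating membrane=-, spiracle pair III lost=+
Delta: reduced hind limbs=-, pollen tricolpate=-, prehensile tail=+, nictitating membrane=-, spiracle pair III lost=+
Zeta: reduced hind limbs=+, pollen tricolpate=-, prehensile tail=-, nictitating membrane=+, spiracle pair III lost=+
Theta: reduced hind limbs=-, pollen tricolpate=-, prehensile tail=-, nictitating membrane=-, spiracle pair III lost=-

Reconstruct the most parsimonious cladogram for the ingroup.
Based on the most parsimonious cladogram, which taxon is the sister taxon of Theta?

Gamma

Character polarity is set by the outgroup: the derived state is whichever differs from the outgroup's state, so for pollen tricolpate, prehensile tail, spiracle pair III lost the derived state is '-', and for the remaining characters it is '+'.
reduced hind limbs: derived state '+' in Epsilon and Zeta only — synapomorphy for {Epsilon, Zeta}.
All ingroup taxa share the derived state '-' for pollen tricolpate; it defines the ingroup but does not resolve relationships within it.
prehensile tail (derived state '-') is shared by Epsilon, Gamma, Theta, and Zeta — a synapomorphy uniting that clade.
nictitating membrane: derived state '+' in Zeta only — an autapomorphy, so it tells us nothing about relationships among taxa.
spiracle pair III lost (derived state '-') is shared by Gamma and Theta — a synapomorphy uniting that clade.
Most parsimonious ingroup topology: (((Gamma,Theta),(Epsilon,Zeta)),Delta).
Theta and Gamma form a cherry on this tree, so they are sister taxa.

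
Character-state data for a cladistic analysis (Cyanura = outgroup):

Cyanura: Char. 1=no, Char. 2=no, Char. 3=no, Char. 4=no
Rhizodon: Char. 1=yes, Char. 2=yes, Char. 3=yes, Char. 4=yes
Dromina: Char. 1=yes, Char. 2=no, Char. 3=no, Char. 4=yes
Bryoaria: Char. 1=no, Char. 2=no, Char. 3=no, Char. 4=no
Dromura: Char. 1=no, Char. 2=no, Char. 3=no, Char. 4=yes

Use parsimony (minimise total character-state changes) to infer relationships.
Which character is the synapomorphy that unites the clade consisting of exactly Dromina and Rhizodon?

The outgroup has state 'no' for every character, so 'yes' is the derived state throughout.
Char. 1: derived state 'yes' in Dromina and Rhizodon only — synapomorphy for {Dromina, Rhizodon}.
Char. 2 (derived state 'yes') is unique to Rhizodon (autapomorphy; uninformative for grouping).
Char. 3 (derived state 'yes') is unique to Rhizodon (autapomorphy; uninformative for grouping).
Only Dromina, Dromura, and Rhizodon show the derived state 'yes' for Char. 4, supporting them as a clade.
Most parsimonious ingroup topology: (((Rhizodon,Dromina),Dromura),Bryoaria).
The clade {Dromina, Rhizodon} is supported by Char. 1: its derived state 'yes' occurs in exactly those taxa and in no other taxon (including the outgroup).

Char. 1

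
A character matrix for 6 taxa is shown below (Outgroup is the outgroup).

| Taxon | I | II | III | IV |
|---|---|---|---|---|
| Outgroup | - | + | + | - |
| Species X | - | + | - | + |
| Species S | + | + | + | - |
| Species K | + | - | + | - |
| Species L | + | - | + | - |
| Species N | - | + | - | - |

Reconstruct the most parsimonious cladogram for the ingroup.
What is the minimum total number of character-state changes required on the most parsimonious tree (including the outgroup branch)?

Character polarity is set by the outgroup: the derived state is whichever differs from the outgroup's state, so for II, III the derived state is '-', and for the remaining characters it is '+'.
I (derived state '+') is shared by Species K, Species L, and Species S — a synapomorphy uniting that clade.
II (derived state '-') is shared by Species K and Species L — a synapomorphy uniting that clade.
III: derived state '-' in Species N and Species X only — synapomorphy for {Species N, Species X}.
IV: derived state '+' in Species X only — an autapomorphy, so it tells us nothing about relationships among taxa.
Most parsimonious ingroup topology: ((Species X,Species N),(Species S,(Species K,Species L))).
Changes per character on this tree: I: 1; II: 1; III: 1; IV: 1.
Total = 4.

4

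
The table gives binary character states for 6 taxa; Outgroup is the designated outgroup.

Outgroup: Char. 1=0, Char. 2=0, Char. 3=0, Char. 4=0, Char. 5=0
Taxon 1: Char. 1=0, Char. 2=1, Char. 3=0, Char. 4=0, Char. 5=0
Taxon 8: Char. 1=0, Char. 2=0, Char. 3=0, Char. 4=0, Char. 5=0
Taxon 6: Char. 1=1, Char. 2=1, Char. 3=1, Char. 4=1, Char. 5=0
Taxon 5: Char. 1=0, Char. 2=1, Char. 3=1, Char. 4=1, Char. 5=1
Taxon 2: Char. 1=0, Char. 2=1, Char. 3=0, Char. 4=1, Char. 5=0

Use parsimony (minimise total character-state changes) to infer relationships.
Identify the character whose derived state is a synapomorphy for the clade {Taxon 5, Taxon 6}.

Char. 3

The outgroup has state '0' for every character, so '1' is the derived state throughout.
Char. 1 (derived state '1') is unique to Taxon 6 (autapomorphy; uninformative for grouping).
Char. 2 (derived state '1') is shared by Taxon 1, Taxon 2, Taxon 5, and Taxon 6 — a synapomorphy uniting that clade.
Only Taxon 5 and Taxon 6 show the derived state '1' for Char. 3, supporting them as a clade.
Char. 4 (derived state '1') is shared by Taxon 2, Taxon 5, and Taxon 6 — a synapomorphy uniting that clade.
Char. 5: derived state '1' in Taxon 5 only — an autapomorphy, so it tells us nothing about relationships among taxa.
Most parsimonious ingroup topology: ((Taxon 1,((Taxon 6,Taxon 5),Taxon 2)),Taxon 8).
The clade {Taxon 5, Taxon 6} is supported by Char. 3: its derived state '1' occurs in exactly those taxa and in no other taxon (including the outgroup).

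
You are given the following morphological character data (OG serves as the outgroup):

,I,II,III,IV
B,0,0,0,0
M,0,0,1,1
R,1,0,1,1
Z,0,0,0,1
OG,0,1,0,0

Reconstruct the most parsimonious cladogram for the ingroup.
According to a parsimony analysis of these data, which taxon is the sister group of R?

M

Character polarity is set by the outgroup: the derived state is whichever differs from the outgroup's state, so for II the derived state is '0', and for the remaining characters it is '1'.
I: derived state '1' in R only — an autapomorphy, so it tells us nothing about relationships among taxa.
All ingroup taxa share the derived state '0' for II; it defines the ingroup but does not resolve relationships within it.
Only M and R show the derived state '1' for III, supporting them as a clade.
IV: derived state '1' in M, R, and Z only — synapomorphy for {M, R, Z}.
Most parsimonious ingroup topology: (((R,M),Z),B).
R and M form a cherry on this tree, so they are sister taxa.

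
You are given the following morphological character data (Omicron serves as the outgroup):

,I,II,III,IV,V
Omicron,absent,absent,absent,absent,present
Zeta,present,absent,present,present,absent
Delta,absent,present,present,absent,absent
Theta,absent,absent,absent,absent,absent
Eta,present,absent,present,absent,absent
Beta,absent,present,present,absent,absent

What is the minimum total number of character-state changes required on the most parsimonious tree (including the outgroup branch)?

5

Character polarity is set by the outgroup: the derived state is whichever differs from the outgroup's state, so for V the derived state is 'absent', and for the remaining characters it is 'present'.
I: derived state 'present' in Eta and Zeta only — synapomorphy for {Eta, Zeta}.
Only Beta and Delta show the derived state 'present' for II, supporting them as a clade.
III: derived state 'present' in Beta, Delta, Eta, and Zeta only — synapomorphy for {Beta, Delta, Eta, Zeta}.
IV: derived state 'present' in Zeta only — an autapomorphy, so it tells us nothing about relationships among taxa.
All ingroup taxa share the derived state 'absent' for V; it defines the ingroup but does not resolve relationships within it.
Most parsimonious ingroup topology: (((Zeta,Eta),(Delta,Beta)),Theta).
Changes per character on this tree: I: 1; II: 1; III: 1; IV: 1; V: 1.
Total = 5.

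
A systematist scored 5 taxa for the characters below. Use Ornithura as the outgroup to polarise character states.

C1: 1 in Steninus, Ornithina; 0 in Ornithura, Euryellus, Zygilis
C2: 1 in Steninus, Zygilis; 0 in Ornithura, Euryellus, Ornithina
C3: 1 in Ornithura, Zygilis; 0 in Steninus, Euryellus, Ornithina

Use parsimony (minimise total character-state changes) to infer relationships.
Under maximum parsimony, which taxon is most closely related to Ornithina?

Character polarity is set by the outgroup: the derived state is whichever differs from the outgroup's state, so for C3 the derived state is '0', and for the remaining characters it is '1'.
C1 (derived state '1') is shared by Ornithina and Steninus — a synapomorphy uniting that clade.
C2 groups Steninus and Zygilis, which is incompatible with the clades supported by the remaining characters; treating it as convergent (homoplasy) costs fewer steps than any alternative tree.
Only Euryellus, Ornithina, and Steninus show the derived state '0' for C3, supporting them as a clade.
Most parsimonious ingroup topology: (((Steninus,Ornithina),Euryellus),Zygilis).
Ornithina and Steninus form a cherry on this tree, so they are sister taxa.

Steninus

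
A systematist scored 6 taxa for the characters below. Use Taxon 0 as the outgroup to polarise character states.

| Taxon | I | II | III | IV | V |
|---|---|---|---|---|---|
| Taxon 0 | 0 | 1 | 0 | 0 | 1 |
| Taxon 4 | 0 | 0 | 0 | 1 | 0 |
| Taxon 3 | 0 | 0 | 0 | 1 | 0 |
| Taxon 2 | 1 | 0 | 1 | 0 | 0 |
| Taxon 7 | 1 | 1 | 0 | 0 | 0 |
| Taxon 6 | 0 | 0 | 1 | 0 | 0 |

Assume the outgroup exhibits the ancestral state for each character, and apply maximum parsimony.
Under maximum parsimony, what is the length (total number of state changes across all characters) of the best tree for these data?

6

Character polarity is set by the outgroup: the derived state is whichever differs from the outgroup's state, so for II, V the derived state is '0', and for the remaining characters it is '1'.
I (state '1') occurs in Taxon 2 and Taxon 7 but conflicts with the nesting implied by the other characters — most parsimoniously interpreted as homoplasy.
Only Taxon 2, Taxon 3, Taxon 4, and Taxon 6 show the derived state '0' for II, supporting them as a clade.
Only Taxon 2 and Taxon 6 show the derived state '1' for III, supporting them as a clade.
IV (derived state '1') is shared by Taxon 3 and Taxon 4 — a synapomorphy uniting that clade.
V (derived state '0') is shared by all ingroup taxa — unites the whole ingroup.
Most parsimonious ingroup topology: (((Taxon 4,Taxon 3),(Taxon 2,Taxon 6)),Taxon 7).
Changes per character on this tree: I: 2; II: 1; III: 1; IV: 1; V: 1.
Total = 6.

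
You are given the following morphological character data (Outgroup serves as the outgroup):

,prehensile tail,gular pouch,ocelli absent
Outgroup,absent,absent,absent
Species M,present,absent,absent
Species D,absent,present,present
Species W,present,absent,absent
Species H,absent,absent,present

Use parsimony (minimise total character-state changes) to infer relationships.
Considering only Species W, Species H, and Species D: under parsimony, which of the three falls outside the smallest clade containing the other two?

Species W

The outgroup has state 'absent' for every character, so 'present' is the derived state throughout.
prehensile tail: derived state 'present' in Species M and Species W only — synapomorphy for {Species M, Species W}.
gular pouch: derived state 'present' in Species D only — an autapomorphy, so it tells us nothing about relationships among taxa.
Only Species D and Species H show the derived state 'present' for ocelli absent, supporting them as a clade.
Most parsimonious ingroup topology: ((Species M,Species W),(Species D,Species H)).
Species D and Species H share a more recent common ancestor with each other than either does with Species W, so Species W is the least closely related of the three.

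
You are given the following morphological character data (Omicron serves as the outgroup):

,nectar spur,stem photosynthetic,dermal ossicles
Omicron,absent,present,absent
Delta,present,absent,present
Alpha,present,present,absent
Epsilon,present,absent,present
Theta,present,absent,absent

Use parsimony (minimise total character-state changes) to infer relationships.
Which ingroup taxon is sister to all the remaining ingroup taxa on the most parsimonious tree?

Character polarity is set by the outgroup: the derived state is whichever differs from the outgroup's state, so for stem photosynthetic the derived state is 'absent', and for the remaining characters it is 'present'.
All ingroup taxa share the derived state 'present' for nectar spur; it defines the ingroup but does not resolve relationships within it.
Only Delta, Epsilon, and Theta show the derived state 'absent' for stem photosynthetic, supporting them as a clade.
dermal ossicles (derived state 'present') is shared by Delta and Epsilon — a synapomorphy uniting that clade.
Most parsimonious ingroup topology: (((Delta,Epsilon),Theta),Alpha).
Alpha is sister to the clade containing all other ingroup taxa, so it is the earliest-diverging (most basal) ingroup lineage.

Alpha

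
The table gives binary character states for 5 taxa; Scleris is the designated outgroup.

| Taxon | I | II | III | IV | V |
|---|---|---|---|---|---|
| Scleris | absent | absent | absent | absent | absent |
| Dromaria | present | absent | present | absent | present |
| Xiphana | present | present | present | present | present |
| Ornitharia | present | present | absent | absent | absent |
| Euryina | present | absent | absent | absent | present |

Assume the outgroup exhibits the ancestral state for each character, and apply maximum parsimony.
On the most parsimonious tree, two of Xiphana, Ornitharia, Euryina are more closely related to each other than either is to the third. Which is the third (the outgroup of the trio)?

The outgroup has state 'absent' for every character, so 'present' is the derived state throughout.
I (derived state 'present') is shared by all ingroup taxa — unites the whole ingroup.
II groups Ornitharia and Xiphana, which is incompatible with the clades supported by the remaining characters; treating it as convergent (homoplasy) costs fewer steps than any alternative tree.
III (derived state 'present') is shared by Dromaria and Xiphana — a synapomorphy uniting that clade.
IV (derived state 'present') is unique to Xiphana (autapomorphy; uninformative for grouping).
Only Dromaria, Euryina, and Xiphana show the derived state 'present' for V, supporting them as a clade.
Most parsimonious ingroup topology: (((Dromaria,Xiphana),Euryina),Ornitharia).
Xiphana and Euryina share a more recent common ancestor with each other than either does with Ornitharia, so Ornitharia is the least closely related of the three.

Ornitharia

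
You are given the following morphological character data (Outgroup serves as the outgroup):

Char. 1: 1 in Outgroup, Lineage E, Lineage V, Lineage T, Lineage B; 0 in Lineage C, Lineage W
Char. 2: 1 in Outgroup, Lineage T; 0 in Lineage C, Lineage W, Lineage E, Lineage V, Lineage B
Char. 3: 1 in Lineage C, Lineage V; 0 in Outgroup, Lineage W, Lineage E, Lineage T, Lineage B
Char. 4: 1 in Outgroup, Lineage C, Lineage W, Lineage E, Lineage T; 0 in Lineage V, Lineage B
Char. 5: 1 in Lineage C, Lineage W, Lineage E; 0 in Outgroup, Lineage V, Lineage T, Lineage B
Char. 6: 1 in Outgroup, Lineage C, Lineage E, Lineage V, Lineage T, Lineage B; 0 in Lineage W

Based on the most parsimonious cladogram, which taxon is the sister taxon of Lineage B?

Lineage V

Character polarity is set by the outgroup: the derived state is whichever differs from the outgroup's state, so for Char. 1, Char. 2, Char. 4, Char. 6 the derived state is '0', and for the remaining characters it is '1'.
Only Lineage C and Lineage W show the derived state '0' for Char. 1, supporting them as a clade.
Char. 2: derived state '0' in Lineage B, Lineage C, Lineage E, Lineage V, and Lineage W only — synapomorphy for {Lineage B, Lineage C, Lineage E, Lineage V, Lineage W}.
Char. 3 groups Lineage C and Lineage V, which is incompatible with the clades supported by the remaining characters; treating it as convergent (homoplasy) costs fewer steps than any alternative tree.
Char. 4: derived state '0' in Lineage B and Lineage V only — synapomorphy for {Lineage B, Lineage V}.
Char. 5 (derived state '1') is shared by Lineage C, Lineage E, and Lineage W — a synapomorphy uniting that clade.
Char. 6: derived state '0' in Lineage W only — an autapomorphy, so it tells us nothing about relationships among taxa.
Most parsimonious ingroup topology: ((((Lineage C,Lineage W),Lineage E),(Lineage V,Lineage B)),Lineage T).
Lineage B and Lineage V form a cherry on this tree, so they are sister taxa.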